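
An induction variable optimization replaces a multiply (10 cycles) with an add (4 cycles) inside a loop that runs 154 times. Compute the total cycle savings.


Per-iteration saving = 10 - 4 = 6
Total saved = 154 * 6 = 924

924


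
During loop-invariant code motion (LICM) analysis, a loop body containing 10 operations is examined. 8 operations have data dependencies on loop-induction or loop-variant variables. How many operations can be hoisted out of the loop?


Invariant candidates = total - loop-dependent
= 10 - 8 = 2

2


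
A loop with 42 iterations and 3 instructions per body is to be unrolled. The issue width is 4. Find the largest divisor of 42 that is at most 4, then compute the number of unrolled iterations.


Largest divisor of 42 <= 4 is 3
New iterations = 42 / 3 = 14

14


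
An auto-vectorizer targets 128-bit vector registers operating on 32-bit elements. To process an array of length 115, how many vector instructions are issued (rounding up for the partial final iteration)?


Width = 128 / 32 = 4 elements per vector op
Iterations = ceil(115 / 4) = 29

29


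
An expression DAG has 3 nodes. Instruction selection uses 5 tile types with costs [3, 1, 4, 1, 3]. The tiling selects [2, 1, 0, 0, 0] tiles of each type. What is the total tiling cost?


Total cost = sum(count_i * cost_i)
= 2*3 + 1*1 + 0*4 + 0*1 + 0*3
= 7

7


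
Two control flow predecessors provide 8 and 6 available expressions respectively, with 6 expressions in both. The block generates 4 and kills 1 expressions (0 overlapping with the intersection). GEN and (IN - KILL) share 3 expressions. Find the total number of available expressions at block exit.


IN = intersection of predecessors = 6
IN - KILL = 6 - 0 = 6
|OUT| = |GEN| + |IN - KILL| - |GEN ∩ (IN - KILL)| = 4 + 6 - 3 = 7

7


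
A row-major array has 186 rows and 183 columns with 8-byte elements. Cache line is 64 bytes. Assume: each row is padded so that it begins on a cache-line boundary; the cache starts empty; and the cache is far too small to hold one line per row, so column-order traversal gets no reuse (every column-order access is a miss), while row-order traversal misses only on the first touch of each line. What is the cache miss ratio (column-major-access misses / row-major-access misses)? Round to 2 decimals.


Each row occupies 183 * 8 = 1464 bytes and starts on a line boundary, so it spans ceil(1464 / 64) = 23 cache lines.
Row-major traversal misses (one per line touched): 186 * ceil(183 * 8 / 64) = 4278
Column-major traversal misses (no reuse, every access misses): 186 * 183 = 34038
Ratio = 34038 / 4278 = 7.96

7.96


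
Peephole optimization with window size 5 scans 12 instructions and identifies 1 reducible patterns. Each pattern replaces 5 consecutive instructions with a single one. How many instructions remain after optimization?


Each match removes 4 instructions.
Total removed = 1 * 4 = 4
Remaining = 12 - 4 = 8

8


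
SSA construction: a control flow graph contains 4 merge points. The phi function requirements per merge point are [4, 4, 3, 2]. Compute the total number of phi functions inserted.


Total phi functions = sum of phi functions at each join node
= 4 + 4 + 3 + 2 = 13

13


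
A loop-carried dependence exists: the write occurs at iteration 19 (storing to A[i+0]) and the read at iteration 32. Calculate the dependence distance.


Distance = read iteration - write iteration
= 32 - 19 = 13

13


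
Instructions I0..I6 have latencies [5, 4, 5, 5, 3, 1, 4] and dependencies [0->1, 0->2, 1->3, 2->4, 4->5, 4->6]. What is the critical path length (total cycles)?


Compute longest path through dependency graph: dist(Ik) = max over predecessors of dist + latency(Ik).
dist(I0) = latency 5 = 5
dist(I1) = dist(I0) + 4 = 5 + 4 = 9
dist(I2) = dist(I0) + 5 = 5 + 5 = 10
dist(I3) = dist(I1) + 5 = 9 + 5 = 14
dist(I4) = dist(I2) + 3 = 10 + 3 = 13
dist(I5) = dist(I4) + 1 = 13 + 1 = 14
dist(I6) = dist(I4) + 4 = 13 + 4 = 17
Critical path = max dist = 17

17


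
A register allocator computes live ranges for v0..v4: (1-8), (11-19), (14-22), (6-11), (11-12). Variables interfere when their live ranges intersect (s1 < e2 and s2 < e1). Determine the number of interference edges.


Check all pairs for overlapping intervals.
Two intervals (s1,e1) and (s2,e2) overlap if s1 < e2 and s2 < e1.
v0 (1-8) vs v1..v4: overlaps v3 -> 1
v1 (11-19) vs v2..v4: overlaps v2, v4 -> 2
v2 (14-22) vs v3..v4: overlaps none -> 0
v3 (6-11) vs v4: overlaps none -> 0
Total overlapping pairs = 1 + 2 + 0 + 0 = 3

3


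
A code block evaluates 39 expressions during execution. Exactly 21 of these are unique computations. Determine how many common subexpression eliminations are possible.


CSE count = total expressions - unique expressions
= 39 - 21 = 18

18


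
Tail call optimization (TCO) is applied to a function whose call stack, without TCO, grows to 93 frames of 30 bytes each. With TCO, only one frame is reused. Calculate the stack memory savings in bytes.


Without TCO: 93 * 30 = 2790 bytes
With TCO: reuse 1 frame = 30 bytes
Savings = 2790 - 30 = 2760

2760


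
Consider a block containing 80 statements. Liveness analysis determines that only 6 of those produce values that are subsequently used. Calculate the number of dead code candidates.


Dead code = total statements - live definitions
= 80 - 6 = 74

74


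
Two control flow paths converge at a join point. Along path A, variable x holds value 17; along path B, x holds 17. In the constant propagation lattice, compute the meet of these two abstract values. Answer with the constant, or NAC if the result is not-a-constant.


Meet operation: if both paths give the same constant, result is that constant; if they differ, result is NAC (not-a-constant).
Path A: 17, Path B: 17 -> equal
Result: constant -> 17

17


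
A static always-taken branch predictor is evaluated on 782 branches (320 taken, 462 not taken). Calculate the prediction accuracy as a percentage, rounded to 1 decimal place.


Predictor: always-taken
Correct predictions = 320
Accuracy = 320 / 782 * 100 = 40.9%

40.9


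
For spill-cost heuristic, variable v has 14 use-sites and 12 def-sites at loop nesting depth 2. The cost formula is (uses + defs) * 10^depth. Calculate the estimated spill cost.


uses + defs = 14 + 12 = 26
10^2 = 100
Spill cost = 26 * 100 = 2600

2600


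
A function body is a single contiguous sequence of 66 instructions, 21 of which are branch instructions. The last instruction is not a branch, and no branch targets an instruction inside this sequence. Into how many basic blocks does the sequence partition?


With no in-sequence branch targets, the leaders are the first instruction plus the instruction after each branch.
Number of basic blocks = branches + 1
= 21 + 1 = 22

22


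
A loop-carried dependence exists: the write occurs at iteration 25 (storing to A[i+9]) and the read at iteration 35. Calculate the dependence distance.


Distance = read iteration - write iteration
= 35 - 25 = 10

10


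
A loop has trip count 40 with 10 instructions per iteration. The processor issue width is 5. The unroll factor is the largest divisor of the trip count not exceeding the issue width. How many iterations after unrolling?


Largest divisor of 40 <= 5 is 5
New iterations = 40 / 5 = 8

8


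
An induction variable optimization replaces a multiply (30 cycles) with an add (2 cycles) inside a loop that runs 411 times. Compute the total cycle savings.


Per-iteration saving = 30 - 2 = 28
Total saved = 411 * 28 = 11508

11508


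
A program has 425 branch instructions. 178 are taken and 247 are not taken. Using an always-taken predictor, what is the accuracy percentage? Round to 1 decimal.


Predictor: always-taken
Correct predictions = 178
Accuracy = 178 / 425 * 100 = 41.9%

41.9


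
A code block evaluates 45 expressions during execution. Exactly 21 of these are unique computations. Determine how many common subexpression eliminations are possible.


CSE count = total expressions - unique expressions
= 45 - 21 = 24

24


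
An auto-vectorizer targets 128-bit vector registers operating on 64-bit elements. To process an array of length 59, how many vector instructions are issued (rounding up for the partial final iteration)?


Width = 128 / 64 = 2 elements per vector op
Iterations = ceil(59 / 2) = 30

30


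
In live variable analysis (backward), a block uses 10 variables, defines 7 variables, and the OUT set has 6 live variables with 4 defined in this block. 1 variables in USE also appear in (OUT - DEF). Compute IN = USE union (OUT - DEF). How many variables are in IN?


OUT - DEF: 6 - 4 = 2
|IN| = |USE| + |OUT - DEF| - |USE ∩ (OUT - DEF)| = 10 + 2 - 1 = 11

11


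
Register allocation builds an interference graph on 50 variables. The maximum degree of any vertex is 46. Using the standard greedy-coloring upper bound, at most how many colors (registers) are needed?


Greedy coloring never needs more than (max_degree + 1) colors: when coloring a vertex, at most max_degree neighbors are already colored.
Upper bound = 46 + 1 = 47

47


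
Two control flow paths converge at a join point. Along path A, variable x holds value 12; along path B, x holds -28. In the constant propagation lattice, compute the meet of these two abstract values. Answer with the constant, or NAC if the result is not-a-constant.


Meet operation: if both paths give the same constant, result is that constant; if they differ, result is NAC (not-a-constant).
Path A: 12, Path B: -28 -> differ
Result: not-a-constant -> NAC

NAC


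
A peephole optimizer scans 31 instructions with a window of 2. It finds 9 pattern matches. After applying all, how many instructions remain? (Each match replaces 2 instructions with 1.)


Each match removes 1 instructions.
Total removed = 9 * 1 = 9
Remaining = 31 - 9 = 22

22


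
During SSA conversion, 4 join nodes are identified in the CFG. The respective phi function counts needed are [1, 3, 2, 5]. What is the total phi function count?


Total phi functions = sum of phi functions at each join node
= 1 + 3 + 2 + 5 = 11

11


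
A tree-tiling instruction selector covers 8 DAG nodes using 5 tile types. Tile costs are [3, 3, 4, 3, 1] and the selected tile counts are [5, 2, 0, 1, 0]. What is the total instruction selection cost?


Total cost = sum(count_i * cost_i)
= 5*3 + 2*3 + 0*4 + 1*3 + 0*1
= 24

24


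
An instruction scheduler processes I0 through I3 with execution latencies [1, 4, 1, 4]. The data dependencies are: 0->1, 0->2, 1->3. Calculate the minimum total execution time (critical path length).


Compute longest path through dependency graph: dist(Ik) = max over predecessors of dist + latency(Ik).
dist(I0) = latency 1 = 1
dist(I1) = dist(I0) + 4 = 1 + 4 = 5
dist(I2) = dist(I0) + 1 = 1 + 1 = 2
dist(I3) = dist(I1) + 4 = 5 + 4 = 9
Critical path = max dist = 9

9


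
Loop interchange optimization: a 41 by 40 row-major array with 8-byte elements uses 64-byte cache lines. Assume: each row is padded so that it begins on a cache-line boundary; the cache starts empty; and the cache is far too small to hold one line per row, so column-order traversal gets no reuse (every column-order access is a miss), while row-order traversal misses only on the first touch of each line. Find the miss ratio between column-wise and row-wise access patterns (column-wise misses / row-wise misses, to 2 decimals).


Each row occupies 40 * 8 = 320 bytes and starts on a line boundary, so it spans ceil(320 / 64) = 5 cache lines.
Row-major traversal misses (one per line touched): 41 * ceil(40 * 8 / 64) = 205
Column-major traversal misses (no reuse, every access misses): 41 * 40 = 1640
Ratio = 1640 / 205 = 8.0

8.0


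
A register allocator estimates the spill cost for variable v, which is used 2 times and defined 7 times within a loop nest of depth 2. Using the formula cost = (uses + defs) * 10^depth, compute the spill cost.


uses + defs = 2 + 7 = 9
10^2 = 100
Spill cost = 9 * 100 = 900

900


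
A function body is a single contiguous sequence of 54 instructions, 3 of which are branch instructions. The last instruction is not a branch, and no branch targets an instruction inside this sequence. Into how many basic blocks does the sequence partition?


With no in-sequence branch targets, the leaders are the first instruction plus the instruction after each branch.
Number of basic blocks = branches + 1
= 3 + 1 = 4

4


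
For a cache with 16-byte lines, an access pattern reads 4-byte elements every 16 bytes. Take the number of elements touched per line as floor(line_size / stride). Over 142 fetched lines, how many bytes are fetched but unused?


Elements per line = floor(16 / 16) = 1
Bytes used per line = 1 * 4 = 4
Wasted per line = 16 - 4 = 12
Total wasted = 12 * 142 = 1704

1704


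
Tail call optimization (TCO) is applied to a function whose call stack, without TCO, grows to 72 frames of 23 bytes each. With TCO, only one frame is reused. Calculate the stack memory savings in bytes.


Without TCO: 72 * 23 = 1656 bytes
With TCO: reuse 1 frame = 23 bytes
Savings = 1656 - 23 = 1633

1633


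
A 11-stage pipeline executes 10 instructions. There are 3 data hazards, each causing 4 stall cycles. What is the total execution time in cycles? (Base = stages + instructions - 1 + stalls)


Base cycles = 11 + 10 - 1 = 20
Total stalls = 3 * 4 = 12
Total = 20 + 12 = 32

32


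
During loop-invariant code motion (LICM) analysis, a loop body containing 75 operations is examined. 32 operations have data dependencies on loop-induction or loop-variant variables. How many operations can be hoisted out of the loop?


Invariant candidates = total - loop-dependent
= 75 - 32 = 43

43


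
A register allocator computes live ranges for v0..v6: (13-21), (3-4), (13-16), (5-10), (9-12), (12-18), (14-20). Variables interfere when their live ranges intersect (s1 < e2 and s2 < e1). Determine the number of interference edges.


Check all pairs for overlapping intervals.
Two intervals (s1,e1) and (s2,e2) overlap if s1 < e2 and s2 < e1.
v0 (13-21) vs v1..v6: overlaps v2, v5, v6 -> 3
v1 (3-4) vs v2..v6: overlaps none -> 0
v2 (13-16) vs v3..v6: overlaps v5, v6 -> 2
v3 (5-10) vs v4..v6: overlaps v4 -> 1
v4 (9-12) vs v5..v6: overlaps none -> 0
v5 (12-18) vs v6: overlaps v6 -> 1
Total overlapping pairs = 3 + 0 + 2 + 1 + 0 + 1 = 7

7


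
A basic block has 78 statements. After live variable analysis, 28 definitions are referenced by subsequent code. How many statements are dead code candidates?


Dead code = total statements - live definitions
= 78 - 28 = 50

50


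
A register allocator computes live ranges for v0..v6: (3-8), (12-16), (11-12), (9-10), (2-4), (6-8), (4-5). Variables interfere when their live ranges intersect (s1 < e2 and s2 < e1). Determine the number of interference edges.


Check all pairs for overlapping intervals.
Two intervals (s1,e1) and (s2,e2) overlap if s1 < e2 and s2 < e1.
v0 (3-8) vs v1..v6: overlaps v4, v5, v6 -> 3
v1 (12-16) vs v2..v6: overlaps none -> 0
v2 (11-12) vs v3..v6: overlaps none -> 0
v3 (9-10) vs v4..v6: overlaps none -> 0
v4 (2-4) vs v5..v6: overlaps none -> 0
v5 (6-8) vs v6: overlaps none -> 0
Total overlapping pairs = 3 + 0 + 0 + 0 + 0 + 0 = 3

3


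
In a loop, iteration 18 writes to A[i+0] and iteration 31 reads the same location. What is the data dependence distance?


Distance = read iteration - write iteration
= 31 - 18 = 13

13


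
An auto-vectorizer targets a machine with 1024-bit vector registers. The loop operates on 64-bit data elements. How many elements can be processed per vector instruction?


Width = SIMD bits / data type bits
= 1024 / 64 = 16

16


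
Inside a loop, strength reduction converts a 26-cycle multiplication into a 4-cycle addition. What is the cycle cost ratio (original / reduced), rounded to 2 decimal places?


Ratio = mult_cost / add_cost = 26 / 4 = 6.5

6.5


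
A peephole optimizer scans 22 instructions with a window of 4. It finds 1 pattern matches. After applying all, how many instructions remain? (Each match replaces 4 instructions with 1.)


Each match removes 3 instructions.
Total removed = 1 * 3 = 3
Remaining = 22 - 3 = 19

19


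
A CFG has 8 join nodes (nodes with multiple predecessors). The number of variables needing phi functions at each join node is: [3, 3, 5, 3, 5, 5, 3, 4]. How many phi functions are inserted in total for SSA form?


Total phi functions = sum of phi functions at each join node
= 3 + 3 + 5 + 3 + 5 + 5 + 3 + 4 = 31

31


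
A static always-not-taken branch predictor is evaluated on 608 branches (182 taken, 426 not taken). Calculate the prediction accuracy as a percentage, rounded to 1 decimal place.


Predictor: always-not-taken
Correct predictions = 426
Accuracy = 426 / 608 * 100 = 70.1%

70.1


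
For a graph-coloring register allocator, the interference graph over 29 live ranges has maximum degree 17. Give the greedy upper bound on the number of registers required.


Greedy coloring never needs more than (max_degree + 1) colors: when coloring a vertex, at most max_degree neighbors are already colored.
Upper bound = 17 + 1 = 18

18


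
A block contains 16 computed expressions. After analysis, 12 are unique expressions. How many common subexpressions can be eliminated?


CSE count = total expressions - unique expressions
= 16 - 12 = 4

4


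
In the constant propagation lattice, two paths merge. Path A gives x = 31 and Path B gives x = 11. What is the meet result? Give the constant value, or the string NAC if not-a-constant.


Meet operation: if both paths give the same constant, result is that constant; if they differ, result is NAC (not-a-constant).
Path A: 31, Path B: 11 -> differ
Result: not-a-constant -> NAC

NAC


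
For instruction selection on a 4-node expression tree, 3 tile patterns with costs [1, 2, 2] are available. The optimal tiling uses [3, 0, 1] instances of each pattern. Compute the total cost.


Total cost = sum(count_i * cost_i)
= 3*1 + 0*2 + 1*2
= 5

5


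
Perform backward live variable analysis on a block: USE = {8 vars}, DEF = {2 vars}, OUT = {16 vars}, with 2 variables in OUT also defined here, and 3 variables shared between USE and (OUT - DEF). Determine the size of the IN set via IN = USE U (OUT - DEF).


OUT - DEF: 16 - 2 = 14
|IN| = |USE| + |OUT - DEF| - |USE ∩ (OUT - DEF)| = 8 + 14 - 3 = 19

19


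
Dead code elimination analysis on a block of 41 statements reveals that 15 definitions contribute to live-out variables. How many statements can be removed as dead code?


Dead code = total statements - live definitions
= 41 - 15 = 26

26


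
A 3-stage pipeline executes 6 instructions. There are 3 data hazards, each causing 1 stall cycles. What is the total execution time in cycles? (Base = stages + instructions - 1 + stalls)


Base cycles = 3 + 6 - 1 = 8
Total stalls = 3 * 1 = 3
Total = 8 + 3 = 11

11


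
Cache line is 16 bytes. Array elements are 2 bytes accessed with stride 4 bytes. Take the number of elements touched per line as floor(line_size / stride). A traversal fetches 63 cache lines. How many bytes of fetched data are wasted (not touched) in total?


Elements per line = floor(16 / 4) = 4
Bytes used per line = 4 * 2 = 8
Wasted per line = 16 - 8 = 8
Total wasted = 8 * 63 = 504

504


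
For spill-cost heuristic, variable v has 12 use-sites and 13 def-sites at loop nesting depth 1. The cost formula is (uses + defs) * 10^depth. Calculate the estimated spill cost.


uses + defs = 12 + 13 = 25
10^1 = 10
Spill cost = 25 * 10 = 250

250


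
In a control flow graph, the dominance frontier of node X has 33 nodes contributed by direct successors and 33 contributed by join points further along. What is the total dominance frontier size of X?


DF(X) = direct successor contributions + join point contributions
= 33 + 33 = 66

66


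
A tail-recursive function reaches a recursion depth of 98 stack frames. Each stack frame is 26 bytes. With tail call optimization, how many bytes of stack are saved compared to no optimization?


Without TCO: 98 * 26 = 2548 bytes
With TCO: reuse 1 frame = 26 bytes
Savings = 2548 - 26 = 2522

2522


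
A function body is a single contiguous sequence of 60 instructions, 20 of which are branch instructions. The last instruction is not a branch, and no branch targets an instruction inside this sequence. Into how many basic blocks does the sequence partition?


With no in-sequence branch targets, the leaders are the first instruction plus the instruction after each branch.
Number of basic blocks = branches + 1
= 20 + 1 = 21

21


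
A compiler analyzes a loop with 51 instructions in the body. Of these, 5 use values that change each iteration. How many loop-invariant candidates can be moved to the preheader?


Invariant candidates = total - loop-dependent
= 51 - 5 = 46

46


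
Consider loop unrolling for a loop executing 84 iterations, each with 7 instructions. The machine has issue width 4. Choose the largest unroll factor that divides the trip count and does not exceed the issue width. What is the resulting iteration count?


Largest divisor of 84 <= 4 is 4
New iterations = 84 / 4 = 21

21


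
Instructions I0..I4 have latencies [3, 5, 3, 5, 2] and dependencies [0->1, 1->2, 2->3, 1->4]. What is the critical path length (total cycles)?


Compute longest path through dependency graph: dist(Ik) = max over predecessors of dist + latency(Ik).
dist(I0) = latency 3 = 3
dist(I1) = dist(I0) + 5 = 3 + 5 = 8
dist(I2) = dist(I1) + 3 = 8 + 3 = 11
dist(I3) = dist(I2) + 5 = 11 + 5 = 16
dist(I4) = dist(I1) + 2 = 8 + 2 = 10
Critical path = max dist = 16

16


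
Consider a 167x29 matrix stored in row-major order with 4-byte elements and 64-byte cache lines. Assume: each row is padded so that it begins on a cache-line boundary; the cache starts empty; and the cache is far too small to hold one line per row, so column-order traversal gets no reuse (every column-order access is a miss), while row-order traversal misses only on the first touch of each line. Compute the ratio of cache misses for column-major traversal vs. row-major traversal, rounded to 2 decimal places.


Each row occupies 29 * 4 = 116 bytes and starts on a line boundary, so it spans ceil(116 / 64) = 2 cache lines.
Row-major traversal misses (one per line touched): 167 * ceil(29 * 4 / 64) = 334
Column-major traversal misses (no reuse, every access misses): 167 * 29 = 4843
Ratio = 4843 / 334 = 14.5

14.5


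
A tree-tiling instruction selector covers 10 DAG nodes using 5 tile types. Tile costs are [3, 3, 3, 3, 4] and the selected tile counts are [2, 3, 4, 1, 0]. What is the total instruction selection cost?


Total cost = sum(count_i * cost_i)
= 2*3 + 3*3 + 4*3 + 1*3 + 0*4
= 30

30


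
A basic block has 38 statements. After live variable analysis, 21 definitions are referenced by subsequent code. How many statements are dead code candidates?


Dead code = total statements - live definitions
= 38 - 21 = 17

17


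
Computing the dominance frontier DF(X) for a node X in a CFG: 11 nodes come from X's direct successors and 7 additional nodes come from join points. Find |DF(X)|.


DF(X) = direct successor contributions + join point contributions
= 11 + 7 = 18

18


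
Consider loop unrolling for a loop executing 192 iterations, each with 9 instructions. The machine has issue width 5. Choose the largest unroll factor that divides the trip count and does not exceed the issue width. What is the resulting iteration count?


Largest divisor of 192 <= 5 is 4
New iterations = 192 / 4 = 48

48


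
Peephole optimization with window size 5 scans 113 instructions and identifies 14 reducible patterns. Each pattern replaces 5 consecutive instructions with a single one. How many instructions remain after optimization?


Each match removes 4 instructions.
Total removed = 14 * 4 = 56
Remaining = 113 - 56 = 57

57


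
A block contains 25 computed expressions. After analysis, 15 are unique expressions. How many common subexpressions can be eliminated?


CSE count = total expressions - unique expressions
= 25 - 15 = 10

10


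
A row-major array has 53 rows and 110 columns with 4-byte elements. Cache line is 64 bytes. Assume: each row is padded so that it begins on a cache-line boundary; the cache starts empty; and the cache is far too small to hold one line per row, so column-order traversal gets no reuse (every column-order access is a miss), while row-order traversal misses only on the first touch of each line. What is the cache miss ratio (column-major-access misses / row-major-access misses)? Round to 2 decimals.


Each row occupies 110 * 4 = 440 bytes and starts on a line boundary, so it spans ceil(440 / 64) = 7 cache lines.
Row-major traversal misses (one per line touched): 53 * ceil(110 * 4 / 64) = 371
Column-major traversal misses (no reuse, every access misses): 53 * 110 = 5830
Ratio = 5830 / 371 = 15.71

15.71


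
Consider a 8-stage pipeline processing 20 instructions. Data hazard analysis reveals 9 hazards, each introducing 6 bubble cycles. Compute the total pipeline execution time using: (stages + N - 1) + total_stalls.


Base cycles = 8 + 20 - 1 = 27
Total stalls = 9 * 6 = 54
Total = 27 + 54 = 81

81


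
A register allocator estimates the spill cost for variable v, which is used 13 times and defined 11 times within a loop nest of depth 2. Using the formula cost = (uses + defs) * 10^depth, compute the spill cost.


uses + defs = 13 + 11 = 24
10^2 = 100
Spill cost = 24 * 100 = 2400

2400


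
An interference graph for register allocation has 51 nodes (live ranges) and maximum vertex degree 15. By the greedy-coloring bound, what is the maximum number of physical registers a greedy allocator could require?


Greedy coloring never needs more than (max_degree + 1) colors: when coloring a vertex, at most max_degree neighbors are already colored.
Upper bound = 15 + 1 = 16

16


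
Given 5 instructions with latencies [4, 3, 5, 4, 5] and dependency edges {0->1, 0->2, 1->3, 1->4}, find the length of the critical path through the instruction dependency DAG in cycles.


Compute longest path through dependency graph: dist(Ik) = max over predecessors of dist + latency(Ik).
dist(I0) = latency 4 = 4
dist(I1) = dist(I0) + 3 = 4 + 3 = 7
dist(I2) = dist(I0) + 5 = 4 + 5 = 9
dist(I3) = dist(I1) + 4 = 7 + 4 = 11
dist(I4) = dist(I1) + 5 = 7 + 5 = 12
Critical path = max dist = 12

12


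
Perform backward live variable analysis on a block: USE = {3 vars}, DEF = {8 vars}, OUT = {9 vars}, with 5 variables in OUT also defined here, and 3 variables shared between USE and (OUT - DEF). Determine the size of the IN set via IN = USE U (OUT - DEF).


OUT - DEF: 9 - 5 = 4
|IN| = |USE| + |OUT - DEF| - |USE ∩ (OUT - DEF)| = 3 + 4 - 3 = 4

4


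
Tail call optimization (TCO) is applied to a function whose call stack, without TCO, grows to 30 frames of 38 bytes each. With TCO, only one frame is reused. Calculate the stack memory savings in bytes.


Without TCO: 30 * 38 = 1140 bytes
With TCO: reuse 1 frame = 38 bytes
Savings = 1140 - 38 = 1102

1102


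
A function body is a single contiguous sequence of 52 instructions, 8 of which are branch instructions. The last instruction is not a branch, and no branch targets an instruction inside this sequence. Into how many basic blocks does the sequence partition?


With no in-sequence branch targets, the leaders are the first instruction plus the instruction after each branch.
Number of basic blocks = branches + 1
= 8 + 1 = 9

9


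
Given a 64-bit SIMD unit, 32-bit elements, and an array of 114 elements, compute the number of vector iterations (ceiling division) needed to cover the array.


Width = 64 / 32 = 2 elements per vector op
Iterations = ceil(114 / 2) = 57

57


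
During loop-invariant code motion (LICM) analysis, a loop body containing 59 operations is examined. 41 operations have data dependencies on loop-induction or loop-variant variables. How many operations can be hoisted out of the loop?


Invariant candidates = total - loop-dependent
= 59 - 41 = 18

18


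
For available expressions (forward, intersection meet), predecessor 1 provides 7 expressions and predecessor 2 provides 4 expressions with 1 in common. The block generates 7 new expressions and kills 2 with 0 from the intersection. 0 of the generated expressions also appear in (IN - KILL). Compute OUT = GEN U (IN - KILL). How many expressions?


IN = intersection of predecessors = 1
IN - KILL = 1 - 0 = 1
|OUT| = |GEN| + |IN - KILL| - |GEN ∩ (IN - KILL)| = 7 + 1 - 0 = 8

8


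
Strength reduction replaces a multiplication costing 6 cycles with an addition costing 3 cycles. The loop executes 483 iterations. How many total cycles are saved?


Per-iteration saving = 6 - 3 = 3
Total saved = 483 * 3 = 1449

1449


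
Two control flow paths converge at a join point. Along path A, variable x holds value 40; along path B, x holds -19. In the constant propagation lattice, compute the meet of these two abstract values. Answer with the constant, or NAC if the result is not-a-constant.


Meet operation: if both paths give the same constant, result is that constant; if they differ, result is NAC (not-a-constant).
Path A: 40, Path B: -19 -> differ
Result: not-a-constant -> NAC

NAC


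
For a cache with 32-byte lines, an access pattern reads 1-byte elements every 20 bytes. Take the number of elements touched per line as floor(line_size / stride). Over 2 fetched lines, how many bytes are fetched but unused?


Elements per line = floor(32 / 20) = 1
Bytes used per line = 1 * 1 = 1
Wasted per line = 32 - 1 = 31
Total wasted = 31 * 2 = 62

62


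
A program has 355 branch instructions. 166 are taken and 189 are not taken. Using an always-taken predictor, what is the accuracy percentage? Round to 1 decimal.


Predictor: always-taken
Correct predictions = 166
Accuracy = 166 / 355 * 100 = 46.8%

46.8


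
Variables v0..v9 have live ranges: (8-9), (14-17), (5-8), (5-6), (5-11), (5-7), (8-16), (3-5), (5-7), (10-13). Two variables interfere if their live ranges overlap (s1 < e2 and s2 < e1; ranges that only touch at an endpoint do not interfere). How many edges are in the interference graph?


Check all pairs for overlapping intervals.
Two intervals (s1,e1) and (s2,e2) overlap if s1 < e2 and s2 < e1.
v0 (8-9) vs v1..v9: overlaps v4, v6 -> 2
v1 (14-17) vs v2..v9: overlaps v6 -> 1
v2 (5-8) vs v3..v9: overlaps v3, v4, v5, v8 -> 4
v3 (5-6) vs v4..v9: overlaps v4, v5, v8 -> 3
v4 (5-11) vs v5..v9: overlaps v5, v6, v8, v9 -> 4
v5 (5-7) vs v6..v9: overlaps v8 -> 1
v6 (8-16) vs v7..v9: overlaps v9 -> 1
v7 (3-5) vs v8..v9: overlaps none -> 0
v8 (5-7) vs v9: overlaps none -> 0
Total overlapping pairs = 2 + 1 + 4 + 3 + 4 + 1 + 1 + 0 + 0 = 16

16


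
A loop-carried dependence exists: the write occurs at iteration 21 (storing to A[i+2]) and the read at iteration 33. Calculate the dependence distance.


Distance = read iteration - write iteration
= 33 - 21 = 12

12


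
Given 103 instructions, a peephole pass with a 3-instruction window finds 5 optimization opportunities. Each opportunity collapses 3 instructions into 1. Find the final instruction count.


Each match removes 2 instructions.
Total removed = 5 * 2 = 10
Remaining = 103 - 10 = 93

93


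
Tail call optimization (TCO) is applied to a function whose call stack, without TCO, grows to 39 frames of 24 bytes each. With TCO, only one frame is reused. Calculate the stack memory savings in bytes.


Without TCO: 39 * 24 = 936 bytes
With TCO: reuse 1 frame = 24 bytes
Savings = 936 - 24 = 912

912


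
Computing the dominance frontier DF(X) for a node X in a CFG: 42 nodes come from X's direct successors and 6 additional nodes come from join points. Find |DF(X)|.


DF(X) = direct successor contributions + join point contributions
= 42 + 6 = 48

48


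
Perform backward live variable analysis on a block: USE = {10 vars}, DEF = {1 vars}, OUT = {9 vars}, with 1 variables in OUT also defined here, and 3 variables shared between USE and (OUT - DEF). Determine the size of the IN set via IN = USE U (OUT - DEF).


OUT - DEF: 9 - 1 = 8
|IN| = |USE| + |OUT - DEF| - |USE ∩ (OUT - DEF)| = 10 + 8 - 3 = 15

15


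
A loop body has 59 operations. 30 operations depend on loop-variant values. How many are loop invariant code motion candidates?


Invariant candidates = total - loop-dependent
= 59 - 30 = 29

29


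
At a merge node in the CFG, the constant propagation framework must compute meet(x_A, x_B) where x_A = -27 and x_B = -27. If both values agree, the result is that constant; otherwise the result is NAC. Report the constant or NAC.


Meet operation: if both paths give the same constant, result is that constant; if they differ, result is NAC (not-a-constant).
Path A: -27, Path B: -27 -> equal
Result: constant -> -27

-27


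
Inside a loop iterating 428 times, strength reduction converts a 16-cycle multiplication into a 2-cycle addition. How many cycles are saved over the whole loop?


Per-iteration saving = 16 - 2 = 14
Total saved = 428 * 14 = 5992

5992


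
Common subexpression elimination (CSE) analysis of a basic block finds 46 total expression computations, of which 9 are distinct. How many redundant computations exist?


CSE count = total expressions - unique expressions
= 46 - 9 = 37

37


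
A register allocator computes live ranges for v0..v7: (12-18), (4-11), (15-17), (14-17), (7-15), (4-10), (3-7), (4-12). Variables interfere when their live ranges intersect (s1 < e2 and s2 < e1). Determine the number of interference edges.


Check all pairs for overlapping intervals.
Two intervals (s1,e1) and (s2,e2) overlap if s1 < e2 and s2 < e1.
v0 (12-18) vs v1..v7: overlaps v2, v3, v4 -> 3
v1 (4-11) vs v2..v7: overlaps v4, v5, v6, v7 -> 4
v2 (15-17) vs v3..v7: overlaps v3 -> 1
v3 (14-17) vs v4..v7: overlaps v4 -> 1
v4 (7-15) vs v5..v7: overlaps v5, v7 -> 2
v5 (4-10) vs v6..v7: overlaps v6, v7 -> 2
v6 (3-7) vs v7: overlaps v7 -> 1
Total overlapping pairs = 3 + 4 + 1 + 1 + 2 + 2 + 1 = 14

14


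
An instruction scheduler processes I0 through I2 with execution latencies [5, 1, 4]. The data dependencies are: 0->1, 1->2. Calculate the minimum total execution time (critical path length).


Compute longest path through dependency graph: dist(Ik) = max over predecessors of dist + latency(Ik).
dist(I0) = latency 5 = 5
dist(I1) = dist(I0) + 1 = 5 + 1 = 6
dist(I2) = dist(I1) + 4 = 6 + 4 = 10
Critical path = max dist = 10

10


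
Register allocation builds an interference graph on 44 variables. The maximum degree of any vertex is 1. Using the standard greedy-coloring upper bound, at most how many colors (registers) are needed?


Greedy coloring never needs more than (max_degree + 1) colors: when coloring a vertex, at most max_degree neighbors are already colored.
Upper bound = 1 + 1 = 2

2


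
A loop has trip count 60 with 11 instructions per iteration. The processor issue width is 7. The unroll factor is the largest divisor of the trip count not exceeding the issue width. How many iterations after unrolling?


Largest divisor of 60 <= 7 is 6
New iterations = 60 / 6 = 10

10


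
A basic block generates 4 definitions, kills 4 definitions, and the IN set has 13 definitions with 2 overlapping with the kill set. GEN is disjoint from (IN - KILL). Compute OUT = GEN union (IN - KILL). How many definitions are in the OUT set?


IN - KILL: 13 - 2 = 11 surviving definitions
OUT = GEN + surviving = 4 + 11 = 15

15


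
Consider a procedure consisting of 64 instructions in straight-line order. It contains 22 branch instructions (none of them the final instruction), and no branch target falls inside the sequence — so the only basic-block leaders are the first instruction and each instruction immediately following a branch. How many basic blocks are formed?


With no in-sequence branch targets, the leaders are the first instruction plus the instruction after each branch.
Number of basic blocks = branches + 1
= 22 + 1 = 23

23


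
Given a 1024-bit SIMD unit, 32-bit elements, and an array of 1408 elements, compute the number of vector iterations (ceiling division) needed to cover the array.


Width = 1024 / 32 = 32 elements per vector op
Iterations = ceil(1408 / 32) = 44

44


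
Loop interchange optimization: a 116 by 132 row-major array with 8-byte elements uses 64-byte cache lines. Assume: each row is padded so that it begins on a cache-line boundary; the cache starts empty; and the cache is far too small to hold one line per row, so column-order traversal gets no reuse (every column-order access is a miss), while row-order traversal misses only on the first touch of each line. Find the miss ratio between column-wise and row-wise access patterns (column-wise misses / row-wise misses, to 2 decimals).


Each row occupies 132 * 8 = 1056 bytes and starts on a line boundary, so it spans ceil(1056 / 64) = 17 cache lines.
Row-major traversal misses (one per line touched): 116 * ceil(132 * 8 / 64) = 1972
Column-major traversal misses (no reuse, every access misses): 116 * 132 = 15312
Ratio = 15312 / 1972 = 7.76

7.76


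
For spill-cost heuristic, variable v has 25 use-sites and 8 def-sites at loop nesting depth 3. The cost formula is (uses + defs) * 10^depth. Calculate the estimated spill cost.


uses + defs = 25 + 8 = 33
10^3 = 1000
Spill cost = 33 * 1000 = 33000

33000


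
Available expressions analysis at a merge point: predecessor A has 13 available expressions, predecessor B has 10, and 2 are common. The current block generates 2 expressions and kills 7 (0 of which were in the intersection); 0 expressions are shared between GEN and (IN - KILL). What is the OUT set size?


IN = intersection of predecessors = 2
IN - KILL = 2 - 0 = 2
|OUT| = |GEN| + |IN - KILL| - |GEN ∩ (IN - KILL)| = 2 + 2 - 0 = 4

4


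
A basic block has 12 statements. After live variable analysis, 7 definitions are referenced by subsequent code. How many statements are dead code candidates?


Dead code = total statements - live definitions
= 12 - 7 = 5

5


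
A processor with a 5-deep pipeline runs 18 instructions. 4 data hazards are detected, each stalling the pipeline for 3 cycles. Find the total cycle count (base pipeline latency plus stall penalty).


Base cycles = 5 + 18 - 1 = 22
Total stalls = 4 * 3 = 12
Total = 22 + 12 = 34

34


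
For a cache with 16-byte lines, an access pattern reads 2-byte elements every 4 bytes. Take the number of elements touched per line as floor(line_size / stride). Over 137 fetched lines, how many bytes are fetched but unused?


Elements per line = floor(16 / 4) = 4
Bytes used per line = 4 * 2 = 8
Wasted per line = 16 - 8 = 8
Total wasted = 8 * 137 = 1096

1096


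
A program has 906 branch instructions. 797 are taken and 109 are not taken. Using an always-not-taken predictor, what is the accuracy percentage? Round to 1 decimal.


Predictor: always-not-taken
Correct predictions = 109
Accuracy = 109 / 906 * 100 = 12.0%

12.0


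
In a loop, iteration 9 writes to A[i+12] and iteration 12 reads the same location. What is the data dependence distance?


Distance = read iteration - write iteration
= 12 - 9 = 3

3


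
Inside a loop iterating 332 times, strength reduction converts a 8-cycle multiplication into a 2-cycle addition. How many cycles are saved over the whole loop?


Per-iteration saving = 8 - 2 = 6
Total saved = 332 * 6 = 1992

1992


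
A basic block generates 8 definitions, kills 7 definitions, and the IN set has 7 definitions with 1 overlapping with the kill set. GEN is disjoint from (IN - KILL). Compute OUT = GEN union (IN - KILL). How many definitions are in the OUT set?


IN - KILL: 7 - 1 = 6 surviving definitions
OUT = GEN + surviving = 8 + 6 = 14

14


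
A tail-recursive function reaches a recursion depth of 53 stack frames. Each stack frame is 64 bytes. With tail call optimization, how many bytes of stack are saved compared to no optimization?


Without TCO: 53 * 64 = 3392 bytes
With TCO: reuse 1 frame = 64 bytes
Savings = 3392 - 64 = 3328

3328
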